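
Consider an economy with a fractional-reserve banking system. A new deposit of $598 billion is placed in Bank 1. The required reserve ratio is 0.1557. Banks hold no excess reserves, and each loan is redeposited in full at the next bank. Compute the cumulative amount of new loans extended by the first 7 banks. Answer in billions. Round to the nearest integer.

Bank i lends (1 − rr)^i of the original deposit: Bank 1 lends 598·0.8443 = 504.8914, Bank 2 lends 598·0.8443² ≈ 426.2798, and so on.
Summing a geometric series: total = 598·[0.8443·(1 − 0.8443^7) / (1 − 0.8443)] ≈ 2251.0043 billion.

$2251 billion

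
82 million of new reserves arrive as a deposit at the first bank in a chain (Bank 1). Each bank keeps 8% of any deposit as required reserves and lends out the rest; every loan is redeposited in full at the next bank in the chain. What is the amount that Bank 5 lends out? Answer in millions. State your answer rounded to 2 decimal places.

Each bank lends a fraction (1 − rr) = 0.9200 of the deposit it receives, so Bank 5 receives 82·0.9200^4 and lends 82·0.9200^5 ≈ 54.0447 million.

54.04 million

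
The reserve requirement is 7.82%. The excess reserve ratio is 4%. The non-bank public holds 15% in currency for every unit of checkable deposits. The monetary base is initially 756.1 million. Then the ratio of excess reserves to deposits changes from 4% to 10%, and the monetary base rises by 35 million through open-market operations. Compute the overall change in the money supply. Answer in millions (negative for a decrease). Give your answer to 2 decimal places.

-470.06 million

Before: m₁ = (1 + 0.15) / (0.0782 + 0.04 + 0.15) ≈ 4.287845, MB₁ = 756.1, so M₁ = 4.287845 × 756.1 ≈ 3242.0396 million.
After: m₂ = (1 + 0.15) / (0.0782 + 0.1 + 0.15) = 3.503961, MB₂ = 756.1 + 35 = 791.1, so M₂ = 3.503961 × 791.1 ≈ 2771.9835 million.
ΔM = M₂ − M₁ = 2771.9835 − 3242.0396 = -470.0561 million.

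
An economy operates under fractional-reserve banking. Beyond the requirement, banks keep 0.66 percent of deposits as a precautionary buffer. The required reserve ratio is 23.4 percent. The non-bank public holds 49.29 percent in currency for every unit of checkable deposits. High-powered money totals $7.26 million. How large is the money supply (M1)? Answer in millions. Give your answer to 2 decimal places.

The money multiplier is m = (1 + c) / (rr + e + c) = (1 + 0.4929) / (0.234 + 0.0066 + 0.4929) ≈ 2.0353.
So M = m × MB = 2.0353 × 7.26 ≈ 14.7763 million.

$14.78 million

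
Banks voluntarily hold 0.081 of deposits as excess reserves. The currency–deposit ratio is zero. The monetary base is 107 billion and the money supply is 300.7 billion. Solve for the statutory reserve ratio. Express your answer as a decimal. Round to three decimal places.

Using m = M/MB = 300.7/107 ≈ 2.810280. Since m = (1 + c)/(c + rr + e), the denominator satisfies c + rr + e = (1 + c)/m = (1 + 0) / 2.810280 ≈ 0.355836.
With c = 0 and e = 0.081, the statutory reserve ratio is 0.355836 − 0 − 0.081 = 0.274836.

0.275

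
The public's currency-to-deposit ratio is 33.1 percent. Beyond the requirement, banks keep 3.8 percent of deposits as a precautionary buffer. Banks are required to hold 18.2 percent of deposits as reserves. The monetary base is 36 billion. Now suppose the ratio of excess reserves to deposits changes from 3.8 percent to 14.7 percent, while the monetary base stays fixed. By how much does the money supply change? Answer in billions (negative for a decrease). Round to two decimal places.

Initially m₁ = (1 + 0.331) / (0.182 + 0.038 + 0.331) ≈ 2.41561, so M₁ = 2.41561 × 36 ≈ 86.962 billion.
After the change m₂ = (1 + 0.331) / (0.182 + 0.147 + 0.331) ≈ 2.01667, so M₂ = 2.01667 × 36 ≈ 72.6001 billion.
ΔM = M₂ − M₁ = 72.6001 − 86.962 = -14.3619 billion.

-14.36 billion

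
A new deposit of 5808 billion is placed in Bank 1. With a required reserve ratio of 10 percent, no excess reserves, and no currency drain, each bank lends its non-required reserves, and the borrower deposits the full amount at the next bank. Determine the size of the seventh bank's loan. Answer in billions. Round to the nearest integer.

Each bank lends a fraction (1 − rr) = 0.9000 of the deposit it receives, so Bank 7 receives 5808·0.9000^6 and lends 5808·0.9000^7 ≈ 2777.9484 billion.

2778 billion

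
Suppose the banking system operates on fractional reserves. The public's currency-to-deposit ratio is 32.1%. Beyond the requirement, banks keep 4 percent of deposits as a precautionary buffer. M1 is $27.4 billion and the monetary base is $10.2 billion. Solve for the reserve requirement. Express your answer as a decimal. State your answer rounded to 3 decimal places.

0.131

Using m = M/MB = 27.4/10.2 ≈ 2.686275. Since m = (1 + c)/(c + rr + e), the denominator satisfies c + rr + e = (1 + c)/m = (1 + 0.321) / 2.686275 ≈ 0.491759.
With c = 0.321 and e = 0.04, the reserve requirement is 0.491759 − 0.321 − 0.04 = 0.130759.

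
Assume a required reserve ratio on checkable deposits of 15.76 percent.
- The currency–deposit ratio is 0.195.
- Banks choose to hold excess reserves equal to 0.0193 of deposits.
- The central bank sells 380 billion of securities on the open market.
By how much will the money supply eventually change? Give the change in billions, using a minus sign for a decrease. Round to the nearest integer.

The money multiplier is m = (1 + c) / (rr + e + c) = (1 + 0.195) / (0.1576 + 0.0193 + 0.195) ≈ 3.2132.
The sale removes 380 billion of base, so ΔM = m × ΔMB = 3.2132 × (−380) = -1221.016 billion.

-1221 billion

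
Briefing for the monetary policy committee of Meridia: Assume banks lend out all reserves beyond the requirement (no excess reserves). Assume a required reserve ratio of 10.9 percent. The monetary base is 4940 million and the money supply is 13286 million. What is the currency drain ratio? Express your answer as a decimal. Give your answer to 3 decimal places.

0.418

Using m = M/MB = 13286/4940 ≈ 2.689474. From m = (1 + c)/(c + rr + e), rearranging gives 1 + c = m·(c + rr + e), so c·(1 − m) = m·(rr + e) − 1.
Hence c = [m·(rr + e) − 1]/(1 − m) = [2.689474 × (0.109 + 0) − 1] / (1 − 2.689474) ≈ 0.418383.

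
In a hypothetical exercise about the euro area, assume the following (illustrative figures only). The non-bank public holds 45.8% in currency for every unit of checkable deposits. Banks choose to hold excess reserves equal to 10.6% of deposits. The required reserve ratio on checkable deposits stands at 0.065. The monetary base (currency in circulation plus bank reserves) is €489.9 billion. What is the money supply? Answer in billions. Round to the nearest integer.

€1136 billion

The money multiplier is m = (1 + c) / (rr + e + c) = (1 + 0.458) / (0.065 + 0.106 + 0.458) ≈ 2.3180.
So M = m × MB = 2.3180 × 489.9 = 1135.5882 billion.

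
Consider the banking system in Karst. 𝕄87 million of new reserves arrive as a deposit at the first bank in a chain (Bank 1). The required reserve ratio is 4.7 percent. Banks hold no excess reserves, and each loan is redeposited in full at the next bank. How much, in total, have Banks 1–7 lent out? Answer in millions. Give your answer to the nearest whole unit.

Bank i lends (1 − rr)^i of the original deposit: Bank 1 lends 87·0.9530 = 82.9110, Bank 2 lends 87·0.9530² ≈ 79.0142, and so on.
Summing a geometric series: total = 87·[0.9530·(1 − 0.9530^7) / (1 − 0.9530)] ≈ 504.6612 million.

𝕄505 million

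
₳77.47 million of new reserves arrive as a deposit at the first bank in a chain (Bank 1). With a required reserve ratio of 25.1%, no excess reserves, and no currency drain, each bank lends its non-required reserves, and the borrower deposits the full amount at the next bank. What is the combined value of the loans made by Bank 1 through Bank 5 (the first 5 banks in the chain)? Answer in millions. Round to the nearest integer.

₳177 million

Bank i lends (1 − rr)^i of the original deposit: Bank 1 lends 77.47·0.7490 ≈ 58.0250, Bank 2 lends 77.47·0.7490² ≈ 43.4607, and so on.
Summing a geometric series: total = 77.47·[0.7490·(1 − 0.7490^5) / (1 − 0.7490)] ≈ 176.6812 million.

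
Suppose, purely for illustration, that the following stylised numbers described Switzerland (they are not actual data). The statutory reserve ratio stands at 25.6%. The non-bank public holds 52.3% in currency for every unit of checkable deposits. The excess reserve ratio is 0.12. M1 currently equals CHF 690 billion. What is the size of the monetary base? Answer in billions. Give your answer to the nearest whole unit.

CHF 407 billion

The money multiplier is m = (1 + c) / (rr + e + c) = (1 + 0.523) / (0.256 + 0.12 + 0.523) ≈ 1.6941.
MB = M / m = 690 / 1.6941 ≈ 407.2959 billion.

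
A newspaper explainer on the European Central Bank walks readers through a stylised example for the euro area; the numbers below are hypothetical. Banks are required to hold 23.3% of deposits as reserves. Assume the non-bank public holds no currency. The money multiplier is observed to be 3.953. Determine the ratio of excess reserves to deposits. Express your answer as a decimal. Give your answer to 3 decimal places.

Using m = 3.953. Since m = (1 + c)/(c + rr + e), the denominator satisfies c + rr + e = (1 + c)/m = (1 + 0) / 3.953 ≈ 0.252972.
With c = 0 and rr = 0.233, the ratio of excess reserves to deposits is 0.252972 − 0 − 0.233 = 0.019972.

0.020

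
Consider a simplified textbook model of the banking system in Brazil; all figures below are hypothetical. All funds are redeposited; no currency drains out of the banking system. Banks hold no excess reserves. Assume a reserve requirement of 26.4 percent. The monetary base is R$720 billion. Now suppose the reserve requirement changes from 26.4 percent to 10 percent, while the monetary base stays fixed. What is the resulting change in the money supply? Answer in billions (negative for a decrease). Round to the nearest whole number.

R$4473 billion

Initially m₁ = 1 / (0.264) ≈ 3.7879, so M₁ = 3.7879 × 720 = 2727.288 billion.
After the change m₂ = 1 / (0.1) = 10, so M₂ = 10 × 720 = 7200 billion.
ΔM = M₂ − M₁ = 7200 − 2727.288 = 4472.712 billion.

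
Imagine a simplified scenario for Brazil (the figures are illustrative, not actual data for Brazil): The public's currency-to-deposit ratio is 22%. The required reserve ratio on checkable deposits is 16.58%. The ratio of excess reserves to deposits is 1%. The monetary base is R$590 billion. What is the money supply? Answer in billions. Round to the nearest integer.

R$1819 billion

The money multiplier is m = (1 + c) / (rr + e + c) = (1 + 0.22) / (0.1658 + 0.01 + 0.22) ≈ 3.0824.
So M = m × MB = 3.0824 × 590 = 1818.616 billion.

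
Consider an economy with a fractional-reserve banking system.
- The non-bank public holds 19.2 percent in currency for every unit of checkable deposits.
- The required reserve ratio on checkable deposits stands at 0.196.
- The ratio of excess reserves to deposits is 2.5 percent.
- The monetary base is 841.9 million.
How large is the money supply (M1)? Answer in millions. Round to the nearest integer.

2430 million

The money multiplier is m = (1 + c) / (rr + e + c) = (1 + 0.192) / (0.196 + 0.025 + 0.192) ≈ 2.8862.
So M = m × MB = 2.8862 × 841.9 ≈ 2429.8918 million.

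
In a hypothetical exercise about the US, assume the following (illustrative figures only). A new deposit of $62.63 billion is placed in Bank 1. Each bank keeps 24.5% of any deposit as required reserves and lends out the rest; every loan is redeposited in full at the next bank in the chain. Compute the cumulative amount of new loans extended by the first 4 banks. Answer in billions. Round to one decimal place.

Bank i lends (1 − rr)^i of the original deposit: Bank 1 lends 62.63·0.7550 ≈ 47.2857, Bank 2 lends 62.63·0.7550² ≈ 35.7007, and so on.
Summing a geometric series: total = 62.63·[0.7550·(1 − 0.7550^4) / (1 − 0.7550)] ≈ 130.2906 billion.

$130.3 billion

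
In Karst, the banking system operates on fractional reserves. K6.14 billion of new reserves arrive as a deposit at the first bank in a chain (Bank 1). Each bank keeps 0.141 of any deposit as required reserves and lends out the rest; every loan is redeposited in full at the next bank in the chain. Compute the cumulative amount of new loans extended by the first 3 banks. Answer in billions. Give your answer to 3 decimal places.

Bank i lends (1 − rr)^i of the original deposit: Bank 1 lends 6.14·0.8590 ≈ 5.2743, Bank 2 lends 6.14·0.8590² ≈ 4.5306, and so on.
Summing a geometric series: total = 6.14·[0.8590·(1 − 0.8590^3) / (1 − 0.8590)] ≈ 13.6966 billion.

K13.697 billion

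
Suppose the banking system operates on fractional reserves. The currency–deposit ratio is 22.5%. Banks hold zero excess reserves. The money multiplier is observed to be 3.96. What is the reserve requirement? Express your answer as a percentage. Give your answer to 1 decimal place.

8.4%

Using m = 3.96. Since m = (1 + c)/(c + rr + e), the denominator satisfies c + rr + e = (1 + c)/m = (1 + 0.225) / 3.96 ≈ 0.309343.
With c = 0.225 and e = 0, the reserve requirement is 0.309343 − 0.225 − 0 = 0.084343.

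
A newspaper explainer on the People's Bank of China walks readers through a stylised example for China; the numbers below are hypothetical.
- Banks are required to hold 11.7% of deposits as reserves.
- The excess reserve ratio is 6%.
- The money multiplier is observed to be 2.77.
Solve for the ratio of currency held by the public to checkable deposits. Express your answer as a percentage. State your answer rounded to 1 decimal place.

Using m = 2.77. From m = (1 + c)/(c + rr + e), rearranging gives 1 + c = m·(c + rr + e), so c·(1 − m) = m·(rr + e) − 1.
Hence c = [m·(rr + e) − 1]/(1 − m) = [2.77 × (0.117 + 0.06) − 1] / (1 − 2.77) ≈ 0.287972.

28.8%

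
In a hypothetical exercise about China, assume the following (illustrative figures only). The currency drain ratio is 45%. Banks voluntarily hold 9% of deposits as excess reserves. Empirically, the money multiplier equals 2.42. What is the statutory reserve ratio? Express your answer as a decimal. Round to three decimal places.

0.059

Using m = 2.42. Since m = (1 + c)/(c + rr + e), the denominator satisfies c + rr + e = (1 + c)/m = (1 + 0.45) / 2.42 ≈ 0.599174.
With c = 0.45 and e = 0.09, the statutory reserve ratio is 0.599174 − 0.45 − 0.09 = 0.059174.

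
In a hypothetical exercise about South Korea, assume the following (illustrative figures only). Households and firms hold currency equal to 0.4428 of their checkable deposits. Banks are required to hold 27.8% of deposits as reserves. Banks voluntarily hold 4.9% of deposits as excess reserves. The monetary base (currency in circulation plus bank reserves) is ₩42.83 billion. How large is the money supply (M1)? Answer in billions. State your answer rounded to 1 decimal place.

The money multiplier is m = (1 + c) / (rr + e + c) = (1 + 0.4428) / (0.278 + 0.049 + 0.4428) ≈ 1.8743.
So M = m × MB = 1.8743 × 42.83 ≈ 80.2763 billion.

₩80.3 billion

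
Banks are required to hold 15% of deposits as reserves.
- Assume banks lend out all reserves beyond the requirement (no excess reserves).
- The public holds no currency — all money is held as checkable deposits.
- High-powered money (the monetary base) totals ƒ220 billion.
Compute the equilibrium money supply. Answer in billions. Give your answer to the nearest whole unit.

ƒ1467 billion

With no currency drain or excess reserves, the money multiplier is m = 1/rr = 1/0.15 ≈ 6.6667.
Money supply M = m × MB = 6.6667 × 220 = 1466.674 billion.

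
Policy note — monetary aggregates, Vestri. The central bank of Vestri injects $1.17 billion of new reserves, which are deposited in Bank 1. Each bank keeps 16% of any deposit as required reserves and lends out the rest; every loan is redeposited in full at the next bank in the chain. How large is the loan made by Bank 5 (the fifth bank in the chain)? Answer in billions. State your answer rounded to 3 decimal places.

$0.489 billion

Each bank lends a fraction (1 − rr) = 0.8400 of the deposit it receives, so Bank 5 receives 1.17·0.8400^4 and lends 1.17·0.8400^5 ≈ 0.4893 billion.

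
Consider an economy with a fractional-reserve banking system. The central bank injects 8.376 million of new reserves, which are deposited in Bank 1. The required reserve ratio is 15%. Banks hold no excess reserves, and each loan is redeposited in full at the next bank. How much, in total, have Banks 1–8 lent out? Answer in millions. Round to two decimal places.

Bank i lends (1 − rr)^i of the original deposit: Bank 1 lends 8.376·0.8500 = 7.1196, Bank 2 lends 8.376·0.8500² ≈ 6.0517, and so on.
Summing a geometric series: total = 8.376·[0.8500·(1 − 0.8500^8) / (1 − 0.8500)] ≈ 34.5305 million.

34.53 million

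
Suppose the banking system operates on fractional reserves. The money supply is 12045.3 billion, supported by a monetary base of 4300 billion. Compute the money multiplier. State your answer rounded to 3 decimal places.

2.801

The money multiplier is m = M / MB = 12045.3 / 4300 ≈ 2.80123.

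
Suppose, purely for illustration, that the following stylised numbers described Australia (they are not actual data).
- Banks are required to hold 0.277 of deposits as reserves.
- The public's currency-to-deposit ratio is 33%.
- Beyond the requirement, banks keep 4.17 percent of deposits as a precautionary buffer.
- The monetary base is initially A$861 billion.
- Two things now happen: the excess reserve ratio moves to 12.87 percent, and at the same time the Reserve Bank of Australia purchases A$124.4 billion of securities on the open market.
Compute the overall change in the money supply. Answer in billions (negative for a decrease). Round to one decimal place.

Before: m₁ = (1 + 0.33) / (0.277 + 0.0417 + 0.33) ≈ 2.05025, MB₁ = 861, so M₁ = 2.05025 × 861 ≈ 1765.2653 billion.
After: m₂ = (1 + 0.33) / (0.277 + 0.1287 + 0.33) ≈ 1.80780, MB₂ = 861 + 124.4 = 985.4, so M₂ = 1.80780 × 985.4 ≈ 1781.4061 billion.
ΔM = M₂ − M₁ = 1781.4061 − 1765.2653 = 16.1408 billion.

A$16.1 billion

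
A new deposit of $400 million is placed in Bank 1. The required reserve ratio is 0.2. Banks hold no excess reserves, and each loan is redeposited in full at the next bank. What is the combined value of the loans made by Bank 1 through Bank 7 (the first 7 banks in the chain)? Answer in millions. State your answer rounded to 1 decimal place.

$1264.5 million

Bank i lends (1 − rr)^i of the original deposit: Bank 1 lends 400·0.8000 = 320.0000, Bank 2 lends 400·0.8000² = 256.0000, and so on.
Summing a geometric series: total = 400·[0.8000·(1 − 0.8000^7) / (1 − 0.8000)] ≈ 1264.4557 million.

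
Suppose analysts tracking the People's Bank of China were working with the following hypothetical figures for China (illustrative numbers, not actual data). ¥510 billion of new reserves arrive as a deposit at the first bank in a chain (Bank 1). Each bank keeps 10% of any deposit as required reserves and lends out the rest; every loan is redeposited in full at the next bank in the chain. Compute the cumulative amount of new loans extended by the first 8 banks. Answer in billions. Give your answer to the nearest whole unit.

¥2614 billion

Bank i lends (1 − rr)^i of the original deposit: Bank 1 lends 510·0.9000 = 459.0000, Bank 2 lends 510·0.9000² = 413.1000, and so on.
Summing a geometric series: total = 510·[0.9000·(1 − 0.9000^8) / (1 − 0.9000)] ≈ 2614.1555 billion.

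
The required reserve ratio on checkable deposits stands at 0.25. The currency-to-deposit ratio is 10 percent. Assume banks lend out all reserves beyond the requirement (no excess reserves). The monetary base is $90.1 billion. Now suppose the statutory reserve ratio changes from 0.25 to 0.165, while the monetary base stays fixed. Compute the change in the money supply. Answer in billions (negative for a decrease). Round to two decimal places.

$90.83 billion

Initially m₁ = (1 + 0.1) / (0.25 + 0.1) ≈ 3.14286, so M₁ = 3.14286 × 90.1 ≈ 283.1717 billion.
After the change m₂ = (1 + 0.1) / (0.165 + 0.1) ≈ 4.15094, so M₂ = 4.15094 × 90.1 ≈ 373.9997 billion.
ΔM = M₂ − M₁ = 373.9997 − 283.1717 = 90.828 billion.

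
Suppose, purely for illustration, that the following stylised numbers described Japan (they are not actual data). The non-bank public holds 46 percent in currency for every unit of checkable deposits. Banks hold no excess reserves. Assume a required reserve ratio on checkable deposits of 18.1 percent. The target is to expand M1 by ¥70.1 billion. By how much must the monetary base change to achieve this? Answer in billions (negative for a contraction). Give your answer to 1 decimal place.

¥30.8 billion

The money multiplier is m = (1 + c) / (rr + c) = (1 + 0.46) / (0.181 + 0.46) ≈ 2.2777.
ΔMB = ΔM / m = (+70.1) / 2.2777 ≈ 30.7767 billion.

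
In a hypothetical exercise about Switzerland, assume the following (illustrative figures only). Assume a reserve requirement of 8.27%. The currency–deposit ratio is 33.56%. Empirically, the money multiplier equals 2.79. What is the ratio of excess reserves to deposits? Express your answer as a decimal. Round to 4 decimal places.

0.0604

Using m = 2.79. Since m = (1 + c)/(c + rr + e), the denominator satisfies c + rr + e = (1 + c)/m = (1 + 0.3356) / 2.79 ≈ 0.478710.
With c = 0.3356 and rr = 0.0827, the ratio of excess reserves to deposits is 0.478710 − 0.3356 − 0.0827 = 0.06041.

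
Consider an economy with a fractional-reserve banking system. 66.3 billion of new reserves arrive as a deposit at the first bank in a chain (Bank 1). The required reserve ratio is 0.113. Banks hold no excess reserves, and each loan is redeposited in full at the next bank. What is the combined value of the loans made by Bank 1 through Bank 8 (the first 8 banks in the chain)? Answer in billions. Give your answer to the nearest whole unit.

321 billion

Bank i lends (1 − rr)^i of the original deposit: Bank 1 lends 66.3·0.8870 = 58.8081, Bank 2 lends 66.3·0.8870² ≈ 52.1628, and so on.
Summing a geometric series: total = 66.3·[0.8870·(1 − 0.8870^8) / (1 − 0.8870)] ≈ 321.0153 billion.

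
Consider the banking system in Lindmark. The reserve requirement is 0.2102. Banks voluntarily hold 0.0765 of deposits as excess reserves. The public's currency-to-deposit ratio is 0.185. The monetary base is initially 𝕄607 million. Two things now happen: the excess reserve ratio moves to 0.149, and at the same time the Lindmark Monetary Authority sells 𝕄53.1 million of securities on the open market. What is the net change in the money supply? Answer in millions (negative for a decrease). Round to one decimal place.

Before: m₁ = (1 + 0.185) / (0.2102 + 0.0765 + 0.185) ≈ 2.51219, MB₁ = 607, so M₁ = 2.51219 × 607 ≈ 1524.8993 million.
After: m₂ = (1 + 0.185) / (0.2102 + 0.149 + 0.185) ≈ 2.17751, MB₂ = 607 − 53.1 = 553.9, so M₂ = 2.17751 × 553.9 ≈ 1206.1228 million.
ΔM = M₂ − M₁ = 1206.1228 − 1524.8993 = -318.7765 million.

-318.8 million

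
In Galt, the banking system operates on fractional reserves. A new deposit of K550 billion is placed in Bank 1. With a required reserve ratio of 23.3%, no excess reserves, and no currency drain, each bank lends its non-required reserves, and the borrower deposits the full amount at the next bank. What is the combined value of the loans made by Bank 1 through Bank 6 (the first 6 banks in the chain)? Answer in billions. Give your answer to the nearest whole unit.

Bank i lends (1 − rr)^i of the original deposit: Bank 1 lends 550·0.7670 = 421.8500, Bank 2 lends 550·0.7670² ≈ 323.5590, and so on.
Summing a geometric series: total = 550·[0.7670·(1 − 0.7670^6) / (1 − 0.7670)] ≈ 1441.8989 billion.

K1442 billion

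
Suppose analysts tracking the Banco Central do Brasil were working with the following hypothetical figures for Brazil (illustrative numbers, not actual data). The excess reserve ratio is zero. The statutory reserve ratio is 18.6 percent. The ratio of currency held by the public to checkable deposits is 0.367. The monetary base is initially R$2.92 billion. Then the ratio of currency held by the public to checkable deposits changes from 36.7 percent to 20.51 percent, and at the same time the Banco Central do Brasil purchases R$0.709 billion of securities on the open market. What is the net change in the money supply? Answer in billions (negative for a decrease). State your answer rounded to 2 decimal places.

R$3.96 billion

Before: m₁ = (1 + 0.367) / (0.186 + 0.367) ≈ 2.4720, MB₁ = 2.92, so M₁ = 2.4720 × 2.92 ≈ 7.2182 billion.
After: m₂ = (1 + 0.2051) / (0.186 + 0.2051) ≈ 3.0813, MB₂ = 2.92 + 0.709 = 3.629, so M₂ = 3.0813 × 3.629 ≈ 11.182 billion.
ΔM = M₂ − M₁ = 11.182 − 7.2182 = 3.9638 billion.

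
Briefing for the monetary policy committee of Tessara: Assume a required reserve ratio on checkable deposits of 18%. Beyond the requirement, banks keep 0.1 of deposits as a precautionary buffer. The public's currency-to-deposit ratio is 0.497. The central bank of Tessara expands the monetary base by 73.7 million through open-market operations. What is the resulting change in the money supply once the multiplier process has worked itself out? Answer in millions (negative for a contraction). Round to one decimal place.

142.0 million

The money multiplier is m = (1 + c) / (rr + e + c) = (1 + 0.497) / (0.18 + 0.1 + 0.497) ≈ 1.9266.
The purchase adds 73.7 million of base, so ΔM = m × ΔMB = 1.9266 × (+73.7) ≈ 141.9904 million.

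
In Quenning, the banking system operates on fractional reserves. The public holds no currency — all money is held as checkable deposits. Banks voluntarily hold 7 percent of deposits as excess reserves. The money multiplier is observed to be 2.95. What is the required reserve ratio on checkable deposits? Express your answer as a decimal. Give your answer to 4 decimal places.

0.2690

Using m = 2.95. Since m = (1 + c)/(c + rr + e), the denominator satisfies c + rr + e = (1 + c)/m = (1 + 0) / 2.95 ≈ 0.338983.
With c = 0 and e = 0.07, the required reserve ratio on checkable deposits is 0.338983 − 0 − 0.07 = 0.268983.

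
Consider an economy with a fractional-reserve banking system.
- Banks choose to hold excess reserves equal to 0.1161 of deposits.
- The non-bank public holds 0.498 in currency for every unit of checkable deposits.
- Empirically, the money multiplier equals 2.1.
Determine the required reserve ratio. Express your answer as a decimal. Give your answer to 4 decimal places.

0.0992

Using m = 2.1. Since m = (1 + c)/(c + rr + e), the denominator satisfies c + rr + e = (1 + c)/m = (1 + 0.498) / 2.1 ≈ 0.713333.
With c = 0.498 and e = 0.1161, the required reserve ratio is 0.713333 − 0.498 − 0.1161 = 0.099233.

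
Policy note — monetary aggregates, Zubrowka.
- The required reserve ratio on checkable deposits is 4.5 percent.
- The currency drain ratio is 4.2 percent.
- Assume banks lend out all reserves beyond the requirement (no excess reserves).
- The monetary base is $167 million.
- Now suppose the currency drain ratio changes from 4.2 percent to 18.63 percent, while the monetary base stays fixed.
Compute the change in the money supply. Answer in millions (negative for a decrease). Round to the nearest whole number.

Initially m₁ = (1 + 0.042) / (0.045 + 0.042) ≈ 11.9770, so M₁ = 11.9770 × 167 = 2000.159 million.
After the change m₂ = (1 + 0.1863) / (0.045 + 0.1863) ≈ 5.1288, so M₂ = 5.1288 × 167 = 856.5096 million.
ΔM = M₂ − M₁ = 856.5096 − 2000.159 = -1143.6494 million.

-1144 million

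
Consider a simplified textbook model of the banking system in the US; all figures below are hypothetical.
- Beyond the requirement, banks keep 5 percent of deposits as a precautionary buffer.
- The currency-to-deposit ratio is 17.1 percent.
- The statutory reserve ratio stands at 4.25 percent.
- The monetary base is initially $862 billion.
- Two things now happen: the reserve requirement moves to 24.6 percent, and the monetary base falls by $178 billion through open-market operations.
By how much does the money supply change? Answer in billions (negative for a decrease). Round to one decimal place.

Before: m₁ = (1 + 0.171) / (0.0425 + 0.05 + 0.171) ≈ 4.44402, MB₁ = 862, so M₁ = 4.44402 × 862 ≈ 3830.7452 billion.
After: m₂ = (1 + 0.171) / (0.246 + 0.05 + 0.171) ≈ 2.50749, MB₂ = 862 − 178 = 684, so M₂ = 2.50749 × 684 ≈ 1715.1232 billion.
ΔM = M₂ − M₁ = 1715.1232 − 3830.7452 = -2115.622 billion.

-2115.6 billion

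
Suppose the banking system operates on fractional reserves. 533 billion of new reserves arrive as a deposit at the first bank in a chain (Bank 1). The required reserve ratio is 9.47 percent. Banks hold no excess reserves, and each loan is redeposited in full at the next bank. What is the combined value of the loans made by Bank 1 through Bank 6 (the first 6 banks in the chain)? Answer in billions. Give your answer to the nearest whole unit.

2290 billion

Bank i lends (1 − rr)^i of the original deposit: Bank 1 lends 533·0.9053 = 482.5249, Bank 2 lends 533·0.9053² ≈ 436.8298, and so on.
Summing a geometric series: total = 533·[0.9053·(1 − 0.9053^6) / (1 − 0.9053)] ≈ 2290.3515 billion.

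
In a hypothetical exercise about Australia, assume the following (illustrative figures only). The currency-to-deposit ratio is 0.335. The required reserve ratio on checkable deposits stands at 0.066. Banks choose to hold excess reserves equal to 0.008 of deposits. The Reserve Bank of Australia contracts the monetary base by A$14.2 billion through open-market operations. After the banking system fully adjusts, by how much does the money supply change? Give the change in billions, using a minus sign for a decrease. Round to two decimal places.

The money multiplier is m = (1 + c) / (rr + e + c) = (1 + 0.335) / (0.066 + 0.008 + 0.335) ≈ 3.26406.
The sale removes 14.2 billion of base, so ΔM = m × ΔMB = 3.26406 × (−14.2) ≈ -46.3497 billion.

-46.35 billion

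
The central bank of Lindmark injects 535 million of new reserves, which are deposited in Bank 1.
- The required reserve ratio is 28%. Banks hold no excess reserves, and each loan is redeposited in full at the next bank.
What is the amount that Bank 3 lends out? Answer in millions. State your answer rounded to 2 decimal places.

Each bank lends a fraction (1 − rr) = 0.7200 of the deposit it receives, so Bank 3 receives 535·0.7200^2 and lends 535·0.7200^3 ≈ 199.6877 million.

199.69 million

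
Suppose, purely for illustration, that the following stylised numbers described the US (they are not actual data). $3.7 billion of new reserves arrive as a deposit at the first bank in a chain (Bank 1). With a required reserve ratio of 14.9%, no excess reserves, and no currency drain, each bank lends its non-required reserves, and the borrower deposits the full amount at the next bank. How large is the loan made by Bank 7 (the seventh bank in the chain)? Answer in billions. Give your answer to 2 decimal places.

Each bank lends a fraction (1 − rr) = 0.8510 of the deposit it receives, so Bank 7 receives 3.7·0.8510^6 and lends 3.7·0.8510^7 ≈ 1.1959 billion.

$1.20 billion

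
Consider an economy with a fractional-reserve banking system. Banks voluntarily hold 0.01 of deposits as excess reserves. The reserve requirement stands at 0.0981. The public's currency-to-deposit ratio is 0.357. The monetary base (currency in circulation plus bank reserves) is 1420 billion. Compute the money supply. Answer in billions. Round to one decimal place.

The money multiplier is m = (1 + c) / (rr + e + c) = (1 + 0.357) / (0.0981 + 0.01 + 0.357) ≈ 2.917652.
So M = m × MB = 2.917652 × 1420 ≈ 4143.0658 billion.

4143.1 billion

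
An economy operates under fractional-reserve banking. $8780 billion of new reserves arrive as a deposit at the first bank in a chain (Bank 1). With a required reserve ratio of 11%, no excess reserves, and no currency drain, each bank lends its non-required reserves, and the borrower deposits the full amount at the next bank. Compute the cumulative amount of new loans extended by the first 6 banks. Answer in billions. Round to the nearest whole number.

$35734 billion

Bank i lends (1 − rr)^i of the original deposit: Bank 1 lends 8780·0.8900 = 7814.2000, Bank 2 lends 8780·0.8900² = 6954.6380, and so on.
Summing a geometric series: total = 8780·[0.8900·(1 − 0.8900^6) / (1 − 0.8900)] ≈ 35733.5345 billion.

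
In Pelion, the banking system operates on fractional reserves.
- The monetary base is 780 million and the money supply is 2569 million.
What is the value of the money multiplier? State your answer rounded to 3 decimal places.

3.294

The money multiplier is m = M / MB = 2569 / 780 ≈ 3.29359.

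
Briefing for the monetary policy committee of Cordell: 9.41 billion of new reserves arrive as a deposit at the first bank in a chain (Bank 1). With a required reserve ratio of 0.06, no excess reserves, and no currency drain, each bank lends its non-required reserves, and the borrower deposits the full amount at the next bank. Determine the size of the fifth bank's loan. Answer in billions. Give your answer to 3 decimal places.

Each bank lends a fraction (1 − rr) = 0.9400 of the deposit it receives, so Bank 5 receives 9.41·0.9400^4 and lends 9.41·0.9400^5 ≈ 6.9060 billion.

6.906 billion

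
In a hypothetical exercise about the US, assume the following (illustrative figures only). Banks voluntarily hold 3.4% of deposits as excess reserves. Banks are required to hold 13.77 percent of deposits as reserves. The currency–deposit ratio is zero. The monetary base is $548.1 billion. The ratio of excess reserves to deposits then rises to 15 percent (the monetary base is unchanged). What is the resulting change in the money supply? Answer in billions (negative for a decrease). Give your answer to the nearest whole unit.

-1287 billion

Initially m₁ = 1 / (0.1377 + 0.034) ≈ 5.8241, so M₁ = 5.8241 × 548.1 ≈ 3192.1892 billion.
After the change m₂ = 1 / (0.1377 + 0.15) ≈ 3.4758, so M₂ = 3.4758 × 548.1 ≈ 1905.086 billion.
ΔM = M₂ − M₁ = 1905.086 − 3192.1892 = -1287.1032 billion.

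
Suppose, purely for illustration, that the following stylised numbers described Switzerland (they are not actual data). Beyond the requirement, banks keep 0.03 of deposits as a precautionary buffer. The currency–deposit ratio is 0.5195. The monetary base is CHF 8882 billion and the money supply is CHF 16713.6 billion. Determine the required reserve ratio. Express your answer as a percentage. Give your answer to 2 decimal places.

25.80%

Using m = M/MB = 16713.6/8882 ≈ 1.881738. Since m = (1 + c)/(c + rr + e), the denominator satisfies c + rr + e = (1 + c)/m = (1 + 0.5195) / 1.881738 ≈ 0.807498.
With c = 0.5195 and e = 0.03, the required reserve ratio is 0.807498 − 0.5195 − 0.03 = 0.257998.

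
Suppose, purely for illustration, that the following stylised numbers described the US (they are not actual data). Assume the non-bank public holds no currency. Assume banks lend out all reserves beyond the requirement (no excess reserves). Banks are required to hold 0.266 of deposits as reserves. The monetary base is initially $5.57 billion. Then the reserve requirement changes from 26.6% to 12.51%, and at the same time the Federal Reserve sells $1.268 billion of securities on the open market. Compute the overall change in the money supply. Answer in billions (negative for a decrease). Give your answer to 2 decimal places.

$13.45 billion

Before: m₁ = 1 / (0.266) ≈ 3.7594, MB₁ = 5.57, so M₁ = 3.7594 × 5.57 ≈ 20.9399 billion.
After: m₂ = 1 / (0.1251) ≈ 7.9936, MB₂ = 5.57 − 1.268 = 4.302, so M₂ = 7.9936 × 4.302 ≈ 34.3885 billion.
ΔM = M₂ − M₁ = 34.3885 − 20.9399 = 13.4486 billion.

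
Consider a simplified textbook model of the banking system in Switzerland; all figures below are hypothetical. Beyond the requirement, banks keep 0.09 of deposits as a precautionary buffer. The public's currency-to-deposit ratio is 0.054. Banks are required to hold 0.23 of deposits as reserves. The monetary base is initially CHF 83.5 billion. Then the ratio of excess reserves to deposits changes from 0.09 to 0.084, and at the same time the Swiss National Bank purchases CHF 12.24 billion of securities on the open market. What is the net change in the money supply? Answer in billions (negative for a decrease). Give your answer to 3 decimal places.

CHF 38.894 billion

Before: m₁ = (1 + 0.054) / (0.23 + 0.09 + 0.054) ≈ 2.818182, MB₁ = 83.5, so M₁ = 2.818182 × 83.5 ≈ 235.3182 billion.
After: m₂ = (1 + 0.054) / (0.23 + 0.084 + 0.054) ≈ 2.864130, MB₂ = 83.5 + 12.24 = 95.74, so M₂ = 2.864130 × 95.74 ≈ 274.2118 billion.
ΔM = M₂ − M₁ = 274.2118 − 235.3182 = 38.8936 billion.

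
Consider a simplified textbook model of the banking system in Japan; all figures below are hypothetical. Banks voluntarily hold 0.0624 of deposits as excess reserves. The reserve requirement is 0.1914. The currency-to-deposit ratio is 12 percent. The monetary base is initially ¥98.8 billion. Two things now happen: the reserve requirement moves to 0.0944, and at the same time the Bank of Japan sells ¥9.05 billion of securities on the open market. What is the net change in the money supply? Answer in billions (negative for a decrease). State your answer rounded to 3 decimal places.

¥67.120 billion

Before: m₁ = (1 + 0.12) / (0.1914 + 0.0624 + 0.12) ≈ 2.996255, MB₁ = 98.8, so M₁ = 2.996255 × 98.8 ≈ 296.03 billion.
After: m₂ = (1 + 0.12) / (0.0944 + 0.0624 + 0.12) ≈ 4.046243, MB₂ = 98.8 − 9.05 = 89.75, so M₂ = 4.046243 × 89.75 ≈ 363.1503 billion.
ΔM = M₂ − M₁ = 363.1503 − 296.03 = 67.1203 billion.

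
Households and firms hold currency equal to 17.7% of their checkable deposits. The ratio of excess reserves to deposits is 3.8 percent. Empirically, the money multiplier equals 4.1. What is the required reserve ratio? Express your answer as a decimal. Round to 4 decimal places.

Using m = 4.1. Since m = (1 + c)/(c + rr + e), the denominator satisfies c + rr + e = (1 + c)/m = (1 + 0.177) / 4.1 ≈ 0.287073.
With c = 0.177 and e = 0.038, the required reserve ratio is 0.287073 − 0.177 − 0.038 = 0.072073.

0.0721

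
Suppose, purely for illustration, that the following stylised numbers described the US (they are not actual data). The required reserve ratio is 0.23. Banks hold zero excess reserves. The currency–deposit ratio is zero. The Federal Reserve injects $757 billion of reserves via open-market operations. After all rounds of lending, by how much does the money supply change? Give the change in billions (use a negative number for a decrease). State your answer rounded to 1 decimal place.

The simple money multiplier is m = 1/rr = 1/0.23 ≈ 4.34783.
An open-market purchase increases the monetary base by 757 billion, so ΔM = m × ΔMB = 4.34783 × 757 ≈ 3291.3073 billion.

$3291.3 billion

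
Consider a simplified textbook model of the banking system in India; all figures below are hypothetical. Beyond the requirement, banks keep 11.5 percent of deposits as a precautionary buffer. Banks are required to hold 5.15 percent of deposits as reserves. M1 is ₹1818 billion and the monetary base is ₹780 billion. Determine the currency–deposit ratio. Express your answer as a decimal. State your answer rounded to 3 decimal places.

Using m = M/MB = 1818/780 ≈ 2.330769. From m = (1 + c)/(c + rr + e), rearranging gives 1 + c = m·(c + rr + e), so c·(1 − m) = m·(rr + e) − 1.
Hence c = [m·(rr + e) − 1]/(1 − m) = [2.330769 × (0.0515 + 0.115) − 1] / (1 − 2.330769) ≈ 0.459830.

0.460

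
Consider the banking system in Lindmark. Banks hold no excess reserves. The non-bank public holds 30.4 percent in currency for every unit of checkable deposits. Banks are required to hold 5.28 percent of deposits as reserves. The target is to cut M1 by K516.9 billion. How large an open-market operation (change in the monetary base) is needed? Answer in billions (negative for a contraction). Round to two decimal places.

The money multiplier is m = (1 + c) / (rr + c) = (1 + 0.304) / (0.0528 + 0.304) ≈ 3.654709.
ΔMB = ΔM / m = (−516.9) / 3.654709 ≈ -141.434 billion.

-141.43 billion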